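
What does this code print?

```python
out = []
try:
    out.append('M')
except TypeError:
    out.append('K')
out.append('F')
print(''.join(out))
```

Execution trace: 'M' (try body, no exception) → 'F' (after the try/except). Output: MF

Answer: MF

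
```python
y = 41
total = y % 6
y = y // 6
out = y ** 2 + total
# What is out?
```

Trace:
`y = 41` → y = 41
`total = y % 6` → total = 5
`y = y // 6` → y = 6
`out = y ** 2 + total` → out = 41
So out = 41

Answer: 41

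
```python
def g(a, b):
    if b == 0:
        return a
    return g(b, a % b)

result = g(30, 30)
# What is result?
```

g(30, 30) -> g(30, 0) -> 30

Answer: 30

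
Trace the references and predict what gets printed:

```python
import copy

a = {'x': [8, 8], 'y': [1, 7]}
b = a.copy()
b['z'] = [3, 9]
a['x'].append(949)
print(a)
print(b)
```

Key concept: shallow copy of dict with mutable values.
Step by step:
`a = {'x': [8, 8], 'y': [1, 7]}` → a = {'x': [8, 8], 'y': [1, 7]}
`b = a.copy()` → b = {'x': [8, 8], 'y': [1, 7]}
`b['z'] = [3, 9]` → b = {'x': [8, 8], 'y': [1, 7], 'z': [3, 9]}
`a['x'].append(949)` → a = {'x': [8, 8, 949], 'y': [1, 7]}; b = {'x': [8, 8, 949], 'y': [1, 7], 'z': [3, 9]}
`print(a)` → prints {'x': [8, 8, 949], 'y': [1, 7]}
`print(b)` → prints {'x': [8, 8, 949], 'y': [1, 7], 'z': [3, 9]}

Answer:
{'x': [8, 8, 949], 'y': [1, 7]}
{'x': [8, 8, 949], 'y': [1, 7], 'z': [3, 9]}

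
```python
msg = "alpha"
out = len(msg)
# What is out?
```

Trace:
`msg = "alpha"` → msg = 'alpha'
`out = len(msg)` → out = 5
So out = 5

Answer: 5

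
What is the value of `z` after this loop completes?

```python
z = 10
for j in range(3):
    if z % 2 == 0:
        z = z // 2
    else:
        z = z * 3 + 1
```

Collatz-style transformation from 10
`z` takes the values: 10 → 5 → 16 → 8

Answer: 8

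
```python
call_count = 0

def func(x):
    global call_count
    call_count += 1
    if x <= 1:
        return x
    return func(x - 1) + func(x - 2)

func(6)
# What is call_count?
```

Calls(x) = 1 + Calls(x-1) + Calls(x-2); Calls(0)=Calls(1)=1. For x=6 this gives 25.

Answer: 25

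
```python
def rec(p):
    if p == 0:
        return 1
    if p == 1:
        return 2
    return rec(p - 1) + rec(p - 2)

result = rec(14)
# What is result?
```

Build up from base cases: rec(0)=1, rec(1)=2, rec(2)=3, rec(3)=5, rec(4)=8, rec(5)=13, rec(6)=21, ..., rec(14)=987

Answer: 987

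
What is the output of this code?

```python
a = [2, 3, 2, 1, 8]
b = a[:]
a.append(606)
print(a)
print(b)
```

Key concept: slice [:] creates copy.
Step by step:
`a = [2, 3, 2, 1, 8]` → a = [2, 3, 2, 1, 8]
`b = a[:]` → b = [2, 3, 2, 1, 8]
`a.append(606)` → a = [2, 3, 2, 1, 8, 606]
`print(a)` → prints [2, 3, 2, 1, 8, 606]
`print(b)` → prints [2, 3, 2, 1, 8]

Answer:
[2, 3, 2, 1, 8, 606]
[2, 3, 2, 1, 8]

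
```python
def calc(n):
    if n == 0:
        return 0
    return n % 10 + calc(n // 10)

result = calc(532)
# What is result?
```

Sum of digits of 532: 2 + 3 + 5 = 10

Answer: 10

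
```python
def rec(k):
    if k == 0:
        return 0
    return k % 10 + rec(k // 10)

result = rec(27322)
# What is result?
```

Sum of digits of 27322: 2 + 2 + 3 + 7 + 2 = 16

Answer: 16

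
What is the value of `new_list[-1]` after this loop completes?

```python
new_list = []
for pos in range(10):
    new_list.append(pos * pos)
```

Last element of squares 0 to 9
`new_list` takes the values: [] → [0] → [0, 1] → [0, 1, 4] → [0, 1, 4, 9] → [0, 1, 4, 9, 16] → [0, 1, 4, 9, 16, 25] → [0, 1, 4, 9, 16, 25, 36] → [0, 1, 4, 9, 16, 25, 36, 49] → [0, 1, 4, 9, 16, 25, 36, 49, 64] → [0, 1, 4, 9, 16, 25, 36, 49, 64, 81]
So `new_list[-1]` = 81

Answer: 81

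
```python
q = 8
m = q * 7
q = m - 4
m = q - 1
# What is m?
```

Trace:
`q = 8` → q = 8
`m = q * 7` → m = 56
`q = m - 4` → q = 52
`m = q - 1` → m = 51
So m = 51

Answer: 51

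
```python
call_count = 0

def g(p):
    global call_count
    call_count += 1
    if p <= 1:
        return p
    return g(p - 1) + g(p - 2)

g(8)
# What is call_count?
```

Calls(p) = 1 + Calls(p-1) + Calls(p-2); Calls(0)=Calls(1)=1. For p=8 this gives 67.

Answer: 67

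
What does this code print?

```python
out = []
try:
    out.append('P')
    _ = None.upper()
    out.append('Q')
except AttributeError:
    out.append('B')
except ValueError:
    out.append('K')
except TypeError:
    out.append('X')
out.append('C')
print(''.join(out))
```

Execution trace: 'P' (try body) → 'B' (except AttributeError) → 'C' (after the try/except). Output: PBC

Answer: PBC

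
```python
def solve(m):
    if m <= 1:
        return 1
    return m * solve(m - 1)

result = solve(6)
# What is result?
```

solve(6) = 6 * 5 * 4 * 3 * 2 * 1 = 720

Answer: 720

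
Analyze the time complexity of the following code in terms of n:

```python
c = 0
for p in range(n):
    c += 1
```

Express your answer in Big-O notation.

Each loop level contributes: n. Multiplying the contributions gives O(n).

Answer: O(n)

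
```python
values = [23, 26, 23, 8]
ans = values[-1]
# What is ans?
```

Trace:
`values = [23, 26, 23, 8]` → values = [23, 26, 23, 8]
`ans = values[-1]` → ans = 8
So ans = 8

Answer: 8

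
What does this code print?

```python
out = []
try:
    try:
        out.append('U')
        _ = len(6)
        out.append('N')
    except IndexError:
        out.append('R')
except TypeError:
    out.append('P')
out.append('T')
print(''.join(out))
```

Execution trace: 'U' (try body) → 'P' (outer except TypeError) → 'T' (after the try/except). Output: UPT

Answer: UPT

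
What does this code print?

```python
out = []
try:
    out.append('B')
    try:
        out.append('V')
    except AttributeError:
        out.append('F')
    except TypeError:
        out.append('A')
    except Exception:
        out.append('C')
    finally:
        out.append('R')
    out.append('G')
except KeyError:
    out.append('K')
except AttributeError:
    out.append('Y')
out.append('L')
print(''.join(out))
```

Execution trace: 'B' (try body) → 'V' (inner try body, no exception) → 'R' (inner finally) → 'G' (try body, no exception) → 'L' (after the try/except). Output: BVRGL

Answer: BVRGL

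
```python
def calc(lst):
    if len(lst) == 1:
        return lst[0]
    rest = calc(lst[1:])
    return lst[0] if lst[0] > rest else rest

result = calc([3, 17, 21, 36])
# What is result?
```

Recursive max over [3, 17, 21, 36] = 36

Answer: 36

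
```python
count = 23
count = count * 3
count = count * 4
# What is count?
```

Trace:
`count = 23` → count = 23
`count = count * 3` → count = 69
`count = count * 4` → count = 276
So count = 276

Answer: 276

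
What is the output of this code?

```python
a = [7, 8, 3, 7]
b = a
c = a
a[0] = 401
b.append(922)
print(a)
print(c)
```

Key concept: multiple aliases.
Step by step:
`a = [7, 8, 3, 7]` → a = [7, 8, 3, 7]
`b = a` → b = [7, 8, 3, 7] (same object as a)
`c = a` → c = [7, 8, 3, 7] (same object as a, b)
`a[0] = 401` → a = [401, 8, 3, 7] (same object as b, c); b = [401, 8, 3, 7] (same object as a, c); c = [401, 8, 3, 7] (same object as a, b)
`b.append(922)` → a = [401, 8, 3, 7, 922] (same object as b, c); b = [401, 8, 3, 7, 922] (same object as a, c); c = [401, 8, 3, 7, 922] (same object as a, b)
`print(a)` → prints [401, 8, 3, 7, 922]
`print(c)` → prints [401, 8, 3, 7, 922]

Answer:
[401, 8, 3, 7, 922]
[401, 8, 3, 7, 922]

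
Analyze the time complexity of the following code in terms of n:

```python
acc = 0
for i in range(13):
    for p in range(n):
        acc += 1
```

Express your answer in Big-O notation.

Each loop level contributes: 1 × n. Multiplying the contributions gives O(n).

Answer: O(n)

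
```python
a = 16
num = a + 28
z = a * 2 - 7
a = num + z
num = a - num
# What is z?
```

Trace:
`a = 16` → a = 16
`num = a + 28` → num = 44
`z = a * 2 - 7` → z = 25
`a = num + z` → a = 69
`num = a - num` → num = 25
So z = 25

Answer: 25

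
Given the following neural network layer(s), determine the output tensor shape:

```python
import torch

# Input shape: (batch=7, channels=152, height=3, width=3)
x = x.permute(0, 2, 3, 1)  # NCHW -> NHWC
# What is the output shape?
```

Input: (7, 152, 3, 3) -> Output: (7, 3, 3, 152)

Answer: (7, 3, 3, 152)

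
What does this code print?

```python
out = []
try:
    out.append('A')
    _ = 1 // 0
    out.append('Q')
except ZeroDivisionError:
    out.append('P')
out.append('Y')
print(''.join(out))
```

Execution trace: 'A' (try body) → 'P' (except ZeroDivisionError) → 'Y' (after the try/except). Output: APY

Answer: APY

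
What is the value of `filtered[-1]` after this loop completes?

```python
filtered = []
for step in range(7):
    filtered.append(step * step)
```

Last element of squares 0 to 6
`filtered` takes the values: [] → [0] → [0, 1] → [0, 1, 4] → [0, 1, 4, 9] → [0, 1, 4, 9, 16] → [0, 1, 4, 9, 16, 25] → [0, 1, 4, 9, 16, 25, 36]
So `filtered[-1]` = 36

Answer: 36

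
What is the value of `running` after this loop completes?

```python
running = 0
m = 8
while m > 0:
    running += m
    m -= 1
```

Sum 8 down to 1
`running` takes the values: 0 → 8 → 15 → 21 → 26 → 30 → 33 → 35 → 36

Answer: 36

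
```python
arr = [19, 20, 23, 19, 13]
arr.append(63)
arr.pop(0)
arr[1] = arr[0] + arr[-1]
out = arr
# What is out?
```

Trace:
`arr = [19, 20, 23, 19, 13]` → arr = [19, 20, 23, 19, 13]
`arr.append(63)` → arr = [19, 20, 23, 19, 13, 63]
`arr.pop(0)` → arr = [20, 23, 19, 13, 63]
`arr[1] = arr[0] + arr[-1]` → arr = [20, 83, 19, 13, 63]
`out = arr` → out = [20, 83, 19, 13, 63]
So out = [20, 83, 19, 13, 63]

Answer: [20, 83, 19, 13, 63]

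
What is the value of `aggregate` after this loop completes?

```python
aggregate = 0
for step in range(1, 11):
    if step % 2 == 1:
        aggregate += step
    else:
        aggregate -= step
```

Add odd, subtract even
`aggregate` takes the values: 0 → 1 → -1 → 2 → -2 → 3 → -3 → 4 → -4 → 5 → -5

Answer: -5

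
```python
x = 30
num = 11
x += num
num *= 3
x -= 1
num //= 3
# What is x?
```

Trace:
`x = 30` → x = 30
`num = 11` → num = 11
`x += num` → x = 41
`num *= 3` → num = 33
`x -= 1` → x = 40
`num //= 3` → num = 11
So x = 40

Answer: 40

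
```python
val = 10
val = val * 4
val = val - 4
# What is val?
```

Trace:
`val = 10` → val = 10
`val = val * 4` → val = 40
`val = val - 4` → val = 36
So val = 36

Answer: 36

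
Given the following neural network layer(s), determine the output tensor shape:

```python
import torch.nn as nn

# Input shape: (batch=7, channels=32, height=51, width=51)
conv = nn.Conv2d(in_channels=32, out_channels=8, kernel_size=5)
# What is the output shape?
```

Input: (7, 32, 51, 51) -> Output: (7, 8, 47, 47)

Answer: (7, 8, 47, 47)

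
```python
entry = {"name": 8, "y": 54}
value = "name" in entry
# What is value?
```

Trace:
`entry = {"name": 8, "y": 54}` → entry = {'name': 8, 'y': 54}
`value = "name" in entry` → value = True
So value = True

Answer: True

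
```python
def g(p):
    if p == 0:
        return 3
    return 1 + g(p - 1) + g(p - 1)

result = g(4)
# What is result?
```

g(p) = 1 + 2·g(p-1), g(0)=3. Closed form: (3+1)·2^4 - 1 = 63.

Answer: 63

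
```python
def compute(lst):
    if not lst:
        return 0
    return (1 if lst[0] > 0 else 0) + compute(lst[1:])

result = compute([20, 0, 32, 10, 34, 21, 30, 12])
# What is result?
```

Count of positive elements in [20, 0, 32, 10, 34, 21, 30, 12] = 7

Answer: 7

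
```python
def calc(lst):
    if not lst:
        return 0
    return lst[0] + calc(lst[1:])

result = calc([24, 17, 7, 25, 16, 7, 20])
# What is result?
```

24 + 17 + 7 + 25 + 16 + 7 + 20 + 0 = 116

Answer: 116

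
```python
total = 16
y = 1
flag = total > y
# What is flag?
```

Trace:
`total = 16` → total = 16
`y = 1` → y = 1
`flag = total > y` → flag = True
So flag = True

Answer: True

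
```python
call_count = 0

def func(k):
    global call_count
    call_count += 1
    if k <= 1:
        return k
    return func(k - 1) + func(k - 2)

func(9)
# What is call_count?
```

Calls(k) = 1 + Calls(k-1) + Calls(k-2); Calls(0)=Calls(1)=1. For k=9 this gives 109.

Answer: 109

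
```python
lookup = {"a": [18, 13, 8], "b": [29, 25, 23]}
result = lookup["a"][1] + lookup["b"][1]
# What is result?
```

Trace:
`lookup = {"a": [18, 13, 8], "b": [29, 25, 23]}` → lookup = {'a': [18, 13, 8], 'b': [29, 25, 23]}
`result = lookup["a"][1] + lookup["b"][1]` → result = 38
So result = 38

Answer: 38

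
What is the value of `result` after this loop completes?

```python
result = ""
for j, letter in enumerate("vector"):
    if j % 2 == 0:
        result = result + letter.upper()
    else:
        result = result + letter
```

Uppercase even positions in 'vector'
`result` takes the values: "" → "V" → "Ve" → "VeC" → "VeCt" → "VeCtO" → "VeCtOr"

Answer: "VeCtOr"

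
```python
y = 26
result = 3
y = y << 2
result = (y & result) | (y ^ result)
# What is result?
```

Trace:
`y = 26` → y = 26
`result = 3` → result = 3
`y = y << 2` → y = 104
`result = (y & result) | (y ^ result)` → result = 107
So result = 107

Answer: 107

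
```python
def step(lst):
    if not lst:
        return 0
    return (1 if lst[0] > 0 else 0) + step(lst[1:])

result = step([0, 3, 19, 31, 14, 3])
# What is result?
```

Count of positive elements in [0, 3, 19, 31, 14, 3] = 5

Answer: 5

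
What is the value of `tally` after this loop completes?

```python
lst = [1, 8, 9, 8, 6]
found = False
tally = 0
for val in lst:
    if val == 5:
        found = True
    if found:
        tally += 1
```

Count elements after first 5 in [1, 8, 9, 8, 6]
`tally` takes the values: 0

Answer: 0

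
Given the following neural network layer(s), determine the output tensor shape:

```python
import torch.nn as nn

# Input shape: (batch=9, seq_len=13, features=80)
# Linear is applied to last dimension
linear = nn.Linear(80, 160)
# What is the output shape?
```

Input: (9, 13, 80) -> Output: (9, 13, 160)

Answer: (9, 13, 160)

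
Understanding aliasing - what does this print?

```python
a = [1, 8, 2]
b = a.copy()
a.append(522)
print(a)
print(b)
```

Key concept: list.copy() creates independent copy.
Step by step:
`a = [1, 8, 2]` → a = [1, 8, 2]
`b = a.copy()` → b = [1, 8, 2]
`a.append(522)` → a = [1, 8, 2, 522]
`print(a)` → prints [1, 8, 2, 522]
`print(b)` → prints [1, 8, 2]

Answer:
[1, 8, 2, 522]
[1, 8, 2]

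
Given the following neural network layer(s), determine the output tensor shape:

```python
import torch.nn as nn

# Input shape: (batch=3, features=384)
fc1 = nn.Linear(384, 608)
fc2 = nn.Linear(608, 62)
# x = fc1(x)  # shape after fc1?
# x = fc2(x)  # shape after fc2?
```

Input: (3, 384) -> after fc1: (3, 608) -> Output: (3, 62)

Answer: (3, 62)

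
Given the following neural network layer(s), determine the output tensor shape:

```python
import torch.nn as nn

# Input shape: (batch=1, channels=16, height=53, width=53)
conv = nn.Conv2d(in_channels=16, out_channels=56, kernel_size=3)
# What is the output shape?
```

Input: (1, 16, 53, 53) -> Output: (1, 56, 51, 51)

Answer: (1, 56, 51, 51)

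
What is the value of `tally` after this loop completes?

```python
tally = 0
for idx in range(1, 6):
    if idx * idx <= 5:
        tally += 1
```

Count numbers where idx² ≤ 5
`tally` takes the values: 0 → 1 → 2

Answer: 2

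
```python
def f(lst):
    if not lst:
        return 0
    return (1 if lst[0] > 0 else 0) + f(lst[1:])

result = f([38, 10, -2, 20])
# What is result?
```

Count of positive elements in [38, 10, -2, 20] = 3

Answer: 3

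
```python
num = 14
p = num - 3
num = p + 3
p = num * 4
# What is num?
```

Trace:
`num = 14` → num = 14
`p = num - 3` → p = 11
`num = p + 3` → num = 14
`p = num * 4` → p = 56
So num = 14

Answer: 14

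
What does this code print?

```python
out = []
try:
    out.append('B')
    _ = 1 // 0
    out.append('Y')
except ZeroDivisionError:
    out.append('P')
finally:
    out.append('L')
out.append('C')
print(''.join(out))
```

Execution trace: 'B' (try body) → 'P' (except ZeroDivisionError) → 'L' (finally) → 'C' (after the try/except). Output: BPLC

Answer: BPLC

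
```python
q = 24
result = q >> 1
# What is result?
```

Trace:
`q = 24` → q = 24
`result = q >> 1` → result = 12
So result = 12

Answer: 12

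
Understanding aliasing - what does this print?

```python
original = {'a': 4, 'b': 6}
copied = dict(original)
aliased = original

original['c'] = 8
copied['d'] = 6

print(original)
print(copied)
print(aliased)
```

Key concept: dict() creates copy, assignment creates alias.
Step by step:
`original = {'a': 4, 'b': 6}` → original = {'a': 4, 'b': 6}
`copied = dict(original)` → copied = {'a': 4, 'b': 6}
`aliased = original` → aliased = {'a': 4, 'b': 6} (same object as original)
`original['c'] = 8` → original = {'a': 4, 'b': 6, 'c': 8} (same object as aliased); aliased = {'a': 4, 'b': 6, 'c': 8} (same object as original)
`copied['d'] = 6` → copied = {'a': 4, 'b': 6, 'd': 6}
`print(original)` → prints {'a': 4, 'b': 6, 'c': 8}
`print(copied)` → prints {'a': 4, 'b': 6, 'd': 6}
`print(aliased)` → prints {'a': 4, 'b': 6, 'c': 8}

Answer:
{'a': 4, 'b': 6, 'c': 8}
{'a': 4, 'b': 6, 'd': 6}
{'a': 4, 'b': 6, 'c': 8}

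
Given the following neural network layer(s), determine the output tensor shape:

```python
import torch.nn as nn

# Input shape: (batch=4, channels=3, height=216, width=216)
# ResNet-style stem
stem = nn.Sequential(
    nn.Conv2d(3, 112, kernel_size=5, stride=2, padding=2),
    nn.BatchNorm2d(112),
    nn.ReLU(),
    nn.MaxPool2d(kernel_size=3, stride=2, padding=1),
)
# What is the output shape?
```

Input: (4, 3, 216, 216) -> after Conv2d 5x5 stride=2: (4, 112, 108, 108) -> Output: (4, 112, 54, 54)

Answer: (4, 112, 54, 54)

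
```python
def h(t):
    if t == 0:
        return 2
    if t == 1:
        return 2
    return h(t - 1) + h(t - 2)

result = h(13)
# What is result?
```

Build up from base cases: h(0)=2, h(1)=2, h(2)=4, h(3)=6, h(4)=10, h(5)=16, h(6)=26, ..., h(13)=754

Answer: 754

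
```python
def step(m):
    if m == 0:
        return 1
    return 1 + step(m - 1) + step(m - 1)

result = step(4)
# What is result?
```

step(m) = 1 + 2·step(m-1), step(0)=1. Closed form: (1+1)·2^4 - 1 = 31.

Answer: 31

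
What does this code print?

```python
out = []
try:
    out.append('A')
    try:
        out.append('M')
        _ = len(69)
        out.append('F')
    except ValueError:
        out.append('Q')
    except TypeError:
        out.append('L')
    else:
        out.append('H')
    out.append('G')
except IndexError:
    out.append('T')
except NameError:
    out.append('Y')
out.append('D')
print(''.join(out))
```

Execution trace: 'A' (try body) → 'M' (inner try body) → 'L' (inner except TypeError) → 'G' (try body, no exception) → 'D' (after the try/except). Output: AMLGD

Answer: AMLGD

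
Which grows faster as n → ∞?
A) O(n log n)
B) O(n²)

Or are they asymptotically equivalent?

O(n log n) vs O(n²): Higher order terms dominate.

Answer: B) O(n²) grows faster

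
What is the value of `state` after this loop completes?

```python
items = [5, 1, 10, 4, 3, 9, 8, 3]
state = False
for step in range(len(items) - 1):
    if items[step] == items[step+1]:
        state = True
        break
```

Check consecutive duplicates in [5, 1, 10, 4, 3, 9, 8, 3]
`state` takes the values: False

Answer: False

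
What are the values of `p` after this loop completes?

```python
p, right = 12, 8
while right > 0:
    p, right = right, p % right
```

GCD of 12 and 8
`p` takes the values: 12 → 8 → 4

Answer: 4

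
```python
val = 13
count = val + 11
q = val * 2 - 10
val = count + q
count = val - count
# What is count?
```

Trace:
`val = 13` → val = 13
`count = val + 11` → count = 24
`q = val * 2 - 10` → q = 16
`val = count + q` → val = 40
`count = val - count` → count = 16
So count = 16

Answer: 16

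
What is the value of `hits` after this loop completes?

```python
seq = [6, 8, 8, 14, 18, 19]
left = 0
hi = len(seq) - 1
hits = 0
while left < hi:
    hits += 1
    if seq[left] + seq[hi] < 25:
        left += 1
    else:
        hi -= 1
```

Steps to find pair summing to 25
`hits` takes the values: 0 → 1 → 2 → 3 → 4 → 5

Answer: 5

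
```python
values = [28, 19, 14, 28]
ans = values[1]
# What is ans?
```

Trace:
`values = [28, 19, 14, 28]` → values = [28, 19, 14, 28]
`ans = values[1]` → ans = 19
So ans = 19

Answer: 19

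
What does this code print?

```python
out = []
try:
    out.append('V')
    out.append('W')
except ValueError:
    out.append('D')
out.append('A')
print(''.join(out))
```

Execution trace: 'V' (try body) → 'W' (try body, no exception) → 'A' (after the try/except). Output: VWA

Answer: VWA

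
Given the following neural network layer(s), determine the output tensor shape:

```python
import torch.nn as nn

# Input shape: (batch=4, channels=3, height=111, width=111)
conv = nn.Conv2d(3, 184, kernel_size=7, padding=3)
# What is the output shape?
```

Input: (4, 3, 111, 111) -> Output: (4, 184, 111, 111)

Answer: (4, 184, 111, 111)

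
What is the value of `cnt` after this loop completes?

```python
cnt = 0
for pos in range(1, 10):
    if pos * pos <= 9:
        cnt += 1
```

Count numbers where pos² ≤ 9
`cnt` takes the values: 0 → 1 → 2 → 3

Answer: 3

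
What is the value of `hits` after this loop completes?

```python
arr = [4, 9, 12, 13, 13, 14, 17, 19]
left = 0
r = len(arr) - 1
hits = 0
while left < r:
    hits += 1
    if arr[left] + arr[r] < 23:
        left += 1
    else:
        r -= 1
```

Steps to find pair summing to 23
`hits` takes the values: 0 → 1 → 2 → 3 → 4 → 5 → 6 → 7

Answer: 7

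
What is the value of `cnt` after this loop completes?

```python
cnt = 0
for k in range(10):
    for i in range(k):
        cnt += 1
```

Triangle number: 0+1+2+...+9
`cnt` takes the values: 0 → 1 → 2 → 3 → 4 → 5 → 6 → 7 → 8 → 9 → 10 → 11 → 12 → 13 → 14 → 15 → 16 → 17 → 18 → 19 → 20 → 21 → 22 → 23 → 24 → 25 → 26 → 27 → 28 → 29 → … → 41 → 42 → 43 → 44 → 45

Answer: 45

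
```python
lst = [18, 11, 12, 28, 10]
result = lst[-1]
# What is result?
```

Trace:
`lst = [18, 11, 12, 28, 10]` → lst = [18, 11, 12, 28, 10]
`result = lst[-1]` → result = 10
So result = 10

Answer: 10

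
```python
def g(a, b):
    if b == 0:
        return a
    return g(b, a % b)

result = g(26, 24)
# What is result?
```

g(26, 24) -> g(24, 2) -> g(2, 0) -> 2

Answer: 2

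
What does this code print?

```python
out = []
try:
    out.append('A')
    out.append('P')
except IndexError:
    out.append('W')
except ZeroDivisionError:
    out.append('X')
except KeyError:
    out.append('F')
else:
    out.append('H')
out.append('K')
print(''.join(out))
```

Execution trace: 'A' (try body) → 'P' (try body, no exception) → 'H' (else) → 'K' (after the try/except). Output: APHK

Answer: APHK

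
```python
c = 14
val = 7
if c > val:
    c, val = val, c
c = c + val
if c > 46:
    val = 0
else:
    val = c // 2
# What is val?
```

Trace:
`c = 14` → c = 14
`val = 7` → val = 7
`if c > val: ...` → c > val is True → c = 7; val = 14
`c = c + val` → c = 21
`if c > 46: ...` → c > 46 is False, take else branch → val = 10
So val = 10

Answer: 10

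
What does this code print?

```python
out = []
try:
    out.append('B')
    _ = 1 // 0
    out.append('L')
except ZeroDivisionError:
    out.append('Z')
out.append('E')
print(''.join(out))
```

Execution trace: 'B' (try body) → 'Z' (except ZeroDivisionError) → 'E' (after the try/except). Output: BZE

Answer: BZE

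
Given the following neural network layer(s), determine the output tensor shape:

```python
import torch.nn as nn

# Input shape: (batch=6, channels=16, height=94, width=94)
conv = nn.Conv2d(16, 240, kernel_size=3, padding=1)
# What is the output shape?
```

Input: (6, 16, 94, 94) -> Output: (6, 240, 94, 94)

Answer: (6, 240, 94, 94)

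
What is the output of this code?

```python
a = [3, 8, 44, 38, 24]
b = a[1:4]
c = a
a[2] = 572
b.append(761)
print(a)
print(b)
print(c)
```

Key concept: slice vs alias.
Step by step:
`a = [3, 8, 44, 38, 24]` → a = [3, 8, 44, 38, 24]
`b = a[1:4]` → b = [8, 44, 38]
`c = a` → c = [3, 8, 44, 38, 24] (same object as a)
`a[2] = 572` → a = [3, 8, 572, 38, 24] (same object as c); c = [3, 8, 572, 38, 24] (same object as a)
`b.append(761)` → b = [8, 44, 38, 761]
`print(a)` → prints [3, 8, 572, 38, 24]
`print(b)` → prints [8, 44, 38, 761]
`print(c)` → prints [3, 8, 572, 38, 24]

Answer:
[3, 8, 572, 38, 24]
[8, 44, 38, 761]
[3, 8, 572, 38, 24]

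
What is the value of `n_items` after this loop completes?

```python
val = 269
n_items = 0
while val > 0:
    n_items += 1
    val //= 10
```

Count digits by repeated division by 10
`n_items` takes the values: 0 → 1 → 2 → 3

Answer: 3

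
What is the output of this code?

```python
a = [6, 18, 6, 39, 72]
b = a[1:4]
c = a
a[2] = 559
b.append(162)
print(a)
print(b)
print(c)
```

Key concept: slice vs alias.
Step by step:
`a = [6, 18, 6, 39, 72]` → a = [6, 18, 6, 39, 72]
`b = a[1:4]` → b = [18, 6, 39]
`c = a` → c = [6, 18, 6, 39, 72] (same object as a)
`a[2] = 559` → a = [6, 18, 559, 39, 72] (same object as c); c = [6, 18, 559, 39, 72] (same object as a)
`b.append(162)` → b = [18, 6, 39, 162]
`print(a)` → prints [6, 18, 559, 39, 72]
`print(b)` → prints [18, 6, 39, 162]
`print(c)` → prints [6, 18, 559, 39, 72]

Answer:
[6, 18, 559, 39, 72]
[18, 6, 39, 162]
[6, 18, 559, 39, 72]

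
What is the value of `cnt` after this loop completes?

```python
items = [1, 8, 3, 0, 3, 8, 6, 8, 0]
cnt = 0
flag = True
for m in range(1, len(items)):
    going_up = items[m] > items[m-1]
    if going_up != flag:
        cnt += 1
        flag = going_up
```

Count direction changes in [1, 8, 3, 0, 3, 8, 6, 8, 0]
`cnt` takes the values: 0 → 1 → 2 → 3 → 4 → 5

Answer: 5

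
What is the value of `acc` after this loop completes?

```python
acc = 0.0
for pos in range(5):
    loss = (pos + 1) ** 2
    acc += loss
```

Sum of squared losses 1² + 2² + ... + 5²
`acc` takes the values: 0.0 → 1.0 → 5.0 → 14.0 → 30.0 → 55.0

Answer: 55.0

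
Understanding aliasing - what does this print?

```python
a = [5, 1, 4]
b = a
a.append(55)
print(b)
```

Key concept: basic list aliasing.
Step by step:
`a = [5, 1, 4]` → a = [5, 1, 4]
`b = a` → b = [5, 1, 4] (same object as a)
`a.append(55)` → a = [5, 1, 4, 55] (same object as b); b = [5, 1, 4, 55] (same object as a)
`print(b)` → prints [5, 1, 4, 55]

Answer: [5, 1, 4, 55]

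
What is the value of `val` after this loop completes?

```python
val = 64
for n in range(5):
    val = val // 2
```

Halve 5 times: 64 // 2^5 = 2
`val` takes the values: 64 → 32 → 16 → 8 → 4 → 2

Answer: 2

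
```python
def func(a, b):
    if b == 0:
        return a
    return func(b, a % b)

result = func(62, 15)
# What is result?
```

func(62, 15) -> func(15, 2) -> func(2, 1) -> func(1, 0) -> 1

Answer: 1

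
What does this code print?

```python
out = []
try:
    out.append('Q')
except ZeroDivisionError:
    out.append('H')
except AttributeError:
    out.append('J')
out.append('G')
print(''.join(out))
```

Execution trace: 'Q' (try body, no exception) → 'G' (after the try/except). Output: QG

Answer: QG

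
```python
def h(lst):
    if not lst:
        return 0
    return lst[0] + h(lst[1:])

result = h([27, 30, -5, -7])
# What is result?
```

27 + 30 + (-5) + (-7) + 0 = 45

Answer: 45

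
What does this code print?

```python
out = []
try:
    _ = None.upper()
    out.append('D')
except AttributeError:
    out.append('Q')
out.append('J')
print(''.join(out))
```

Execution trace: 'Q' (except AttributeError) → 'J' (after the try/except). Output: QJ

Answer: QJ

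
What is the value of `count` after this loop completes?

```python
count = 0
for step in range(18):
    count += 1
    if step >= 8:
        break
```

Loop breaks when step reaches 8, count is 9
`count` takes the values: 0 → 1 → 2 → 3 → 4 → 5 → 6 → 7 → 8 → 9

Answer: 9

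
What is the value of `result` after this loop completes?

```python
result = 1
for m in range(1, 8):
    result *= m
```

7! = 5040
`result` takes the values: 1 → 2 → 6 → 24 → 120 → 720 → 5040

Answer: 5040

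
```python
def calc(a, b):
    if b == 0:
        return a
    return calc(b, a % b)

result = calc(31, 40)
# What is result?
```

calc(31, 40) -> calc(40, 31) -> calc(31, 9) -> calc(9, 4) -> calc(4, 1) -> calc(1, 0) -> 1

Answer: 1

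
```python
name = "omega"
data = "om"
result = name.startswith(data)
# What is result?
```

Trace:
`name = "omega"` → name = 'omega'
`data = "om"` → data = 'om'
`result = name.startswith(data)` → result = True
So result = True

Answer: True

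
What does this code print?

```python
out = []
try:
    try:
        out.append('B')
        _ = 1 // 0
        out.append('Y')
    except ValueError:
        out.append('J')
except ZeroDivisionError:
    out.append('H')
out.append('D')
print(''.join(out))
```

Execution trace: 'B' (try body) → 'H' (outer except ZeroDivisionError) → 'D' (after the try/except). Output: BHD

Answer: BHD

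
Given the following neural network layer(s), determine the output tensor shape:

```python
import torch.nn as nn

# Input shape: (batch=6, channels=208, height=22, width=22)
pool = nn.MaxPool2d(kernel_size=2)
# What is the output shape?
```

Input: (6, 208, 22, 22) -> Output: (6, 208, 11, 11)

Answer: (6, 208, 11, 11)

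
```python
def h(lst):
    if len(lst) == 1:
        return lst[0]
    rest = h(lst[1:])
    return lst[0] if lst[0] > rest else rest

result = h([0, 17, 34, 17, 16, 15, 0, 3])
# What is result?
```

Recursive max over [0, 17, 34, 17, 16, 15, 0, 3] = 34

Answer: 34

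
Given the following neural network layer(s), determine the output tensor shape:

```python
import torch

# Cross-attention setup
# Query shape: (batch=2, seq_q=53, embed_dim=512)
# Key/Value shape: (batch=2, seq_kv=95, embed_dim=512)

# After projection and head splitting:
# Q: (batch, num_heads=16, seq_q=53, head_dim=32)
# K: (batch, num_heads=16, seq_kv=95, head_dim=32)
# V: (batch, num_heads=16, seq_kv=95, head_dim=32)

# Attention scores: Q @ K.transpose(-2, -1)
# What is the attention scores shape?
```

Input: (2, 53, 512) -> Output: (2, 16, 53, 95)

Answer: (2, 16, 53, 95)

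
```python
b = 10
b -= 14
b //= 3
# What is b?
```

Trace:
`b = 10` → b = 10
`b -= 14` → b = -4
`b //= 3` → b = -2
So b = -2

Answer: -2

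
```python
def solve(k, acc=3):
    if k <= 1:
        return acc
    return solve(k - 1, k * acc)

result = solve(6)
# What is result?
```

Accumulator trace (n, acc): (6, 3) -> (5, 18) -> (4, 90) -> (3, 360) -> (2, 1080) -> (1, 2160) -> return 2160

Answer: 2160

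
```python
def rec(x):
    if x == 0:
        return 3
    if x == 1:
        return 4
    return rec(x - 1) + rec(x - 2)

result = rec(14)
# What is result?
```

Build up from base cases: rec(0)=3, rec(1)=4, rec(2)=7, rec(3)=11, rec(4)=18, rec(5)=29, rec(6)=47, ..., rec(14)=2207

Answer: 2207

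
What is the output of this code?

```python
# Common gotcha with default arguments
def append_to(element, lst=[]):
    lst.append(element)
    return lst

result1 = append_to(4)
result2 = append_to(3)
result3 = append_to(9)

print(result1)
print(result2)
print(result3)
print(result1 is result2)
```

Key concept: mutable default argument gotcha.
Step by step:
`result1 = append_to(4)` → result1 = [4]
`result2 = append_to(3)` → result1 = [4, 3] (same object as result2); result2 = [4, 3] (same object as result1)
`result3 = append_to(9)` → result1 = [4, 3, 9] (same object as result2, result3); result2 = [4, 3, 9] (same object as result1, result3); result3 = [4, 3, 9] (same object as result1, result2)
`print(result1)` → prints [4, 3, 9]
`print(result2)` → prints [4, 3, 9]
`print(result3)` → prints [4, 3, 9]
`print(result1 is result2)` → prints True

Answer:
[4, 3, 9]
[4, 3, 9]
[4, 3, 9]
True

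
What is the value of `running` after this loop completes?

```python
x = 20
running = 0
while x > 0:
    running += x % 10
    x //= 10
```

Sum digits of 20
`running` takes the values: 0 → 2

Answer: 2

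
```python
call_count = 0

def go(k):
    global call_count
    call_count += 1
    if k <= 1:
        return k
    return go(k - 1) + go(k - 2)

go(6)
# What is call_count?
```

Calls(k) = 1 + Calls(k-1) + Calls(k-2); Calls(0)=Calls(1)=1. For k=6 this gives 25.

Answer: 25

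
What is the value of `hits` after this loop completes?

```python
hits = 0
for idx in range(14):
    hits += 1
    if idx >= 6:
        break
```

Loop breaks when idx reaches 6, hits is 7
`hits` takes the values: 0 → 1 → 2 → 3 → 4 → 5 → 6 → 7

Answer: 7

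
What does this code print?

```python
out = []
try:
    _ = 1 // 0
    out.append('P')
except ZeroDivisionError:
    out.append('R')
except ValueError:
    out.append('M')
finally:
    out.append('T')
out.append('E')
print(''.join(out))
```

Execution trace: 'R' (except ZeroDivisionError) → 'T' (finally) → 'E' (after the try/except). Output: RTE

Answer: RTE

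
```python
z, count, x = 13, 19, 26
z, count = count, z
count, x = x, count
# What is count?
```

Trace:
`z, count, x = 13, 19, 26` → z = 13; count = 19; x = 26
`z, count = count, z` → z = 19; count = 13
`count, x = x, count` → count = 26; x = 13
So count = 26

Answer: 26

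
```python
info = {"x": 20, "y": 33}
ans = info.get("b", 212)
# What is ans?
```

Trace:
`info = {"x": 20, "y": 33}` → info = {'x': 20, 'y': 33}
`ans = info.get("b", 212)` → ans = 212
So ans = 212

Answer: 212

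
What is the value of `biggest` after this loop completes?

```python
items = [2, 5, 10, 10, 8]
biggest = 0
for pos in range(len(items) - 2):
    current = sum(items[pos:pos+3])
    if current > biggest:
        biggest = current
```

Max sum of 3-element window in [2, 5, 10, 10, 8]
`biggest` takes the values: 0 → 17 → 25 → 28

Answer: 28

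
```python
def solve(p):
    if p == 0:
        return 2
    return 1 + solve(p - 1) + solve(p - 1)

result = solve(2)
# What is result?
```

solve(p) = 1 + 2·solve(p-1), solve(0)=2. Closed form: (2+1)·2^2 - 1 = 11.

Answer: 11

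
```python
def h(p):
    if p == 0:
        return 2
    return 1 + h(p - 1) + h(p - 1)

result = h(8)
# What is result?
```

h(p) = 1 + 2·h(p-1), h(0)=2. Closed form: (2+1)·2^8 - 1 = 767.

Answer: 767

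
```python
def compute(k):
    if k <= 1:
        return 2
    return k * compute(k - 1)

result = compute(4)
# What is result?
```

compute(4) = 4 * 3 * 2 * 2 = 48

Answer: 48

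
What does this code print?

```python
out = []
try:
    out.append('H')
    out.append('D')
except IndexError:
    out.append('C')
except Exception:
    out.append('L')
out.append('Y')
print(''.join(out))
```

Execution trace: 'H' (try body) → 'D' (try body, no exception) → 'Y' (after the try/except). Output: HDY

Answer: HDY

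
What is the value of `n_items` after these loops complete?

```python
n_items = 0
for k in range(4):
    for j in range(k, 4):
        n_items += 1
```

Upper triangle: 4 + 3 + ... + 1
`n_items` takes the values: 0 → 1 → 2 → 3 → 4 → 5 → 6 → 7 → 8 → 9 → 10

Answer: 10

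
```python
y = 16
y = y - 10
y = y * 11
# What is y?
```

Trace:
`y = 16` → y = 16
`y = y - 10` → y = 6
`y = y * 11` → y = 66
So y = 66

Answer: 66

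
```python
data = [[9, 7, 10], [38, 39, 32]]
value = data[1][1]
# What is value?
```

Trace:
`data = [[9, 7, 10], [38, 39, 32]]` → data = [[9, 7, 10], [38, 39, 32]]
`value = data[1][1]` → value = 39
So value = 39

Answer: 39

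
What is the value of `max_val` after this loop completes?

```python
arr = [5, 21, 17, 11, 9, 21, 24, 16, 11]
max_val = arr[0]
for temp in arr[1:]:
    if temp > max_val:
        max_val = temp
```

Maximum of [5, 21, 17, 11, 9, 21, 24, 16, 11]
`max_val` takes the values: 5 → 21 → 24

Answer: 24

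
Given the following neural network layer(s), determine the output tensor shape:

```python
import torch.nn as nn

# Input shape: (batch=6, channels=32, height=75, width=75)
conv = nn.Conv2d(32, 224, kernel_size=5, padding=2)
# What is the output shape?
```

Input: (6, 32, 75, 75) -> Output: (6, 224, 75, 75)

Answer: (6, 224, 75, 75)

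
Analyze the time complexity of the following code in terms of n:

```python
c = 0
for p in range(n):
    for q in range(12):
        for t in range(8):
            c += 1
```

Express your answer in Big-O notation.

Each loop level contributes: n × 1 × 1. Multiplying the contributions gives O(n).

Answer: O(n)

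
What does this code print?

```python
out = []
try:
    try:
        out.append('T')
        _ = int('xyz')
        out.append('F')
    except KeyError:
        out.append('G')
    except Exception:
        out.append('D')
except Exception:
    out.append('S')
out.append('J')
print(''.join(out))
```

Execution trace: 'T' (inner try body) → 'D' (inner except Exception) → 'J' (after the try/except). Output: TDJ

Answer: TDJ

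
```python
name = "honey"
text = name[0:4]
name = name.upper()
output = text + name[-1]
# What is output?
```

Trace:
`name = "honey"` → name = 'honey'
`text = name[0:4]` → text = 'hone'
`name = name.upper()` → name = 'HONEY'
`output = text + name[-1]` → output = 'honeY'
So output = 'honeY'

Answer: 'honeY'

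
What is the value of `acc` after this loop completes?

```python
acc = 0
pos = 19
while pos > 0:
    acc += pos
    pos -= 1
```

Sum 19 down to 1
`acc` takes the values: 0 → 19 → 37 → 54 → 70 → 85 → 99 → 112 → 124 → 135 → 145 → 154 → 162 → 169 → 175 → 180 → 184 → 187 → 189 → 190

Answer: 190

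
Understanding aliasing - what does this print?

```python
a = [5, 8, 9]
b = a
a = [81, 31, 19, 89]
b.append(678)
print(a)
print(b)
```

Key concept: rebinding vs mutation: a is rebound to a new list, b still points at the original.
Step by step:
`a = [5, 8, 9]` → a = [5, 8, 9]
`b = a` → b = [5, 8, 9] (same object as a)
`a = [81, 31, 19, 89]` → a = [81, 31, 19, 89]
`b.append(678)` → b = [5, 8, 9, 678]
`print(a)` → prints [81, 31, 19, 89]
`print(b)` → prints [5, 8, 9, 678]

Answer:
[81, 31, 19, 89]
[5, 8, 9, 678]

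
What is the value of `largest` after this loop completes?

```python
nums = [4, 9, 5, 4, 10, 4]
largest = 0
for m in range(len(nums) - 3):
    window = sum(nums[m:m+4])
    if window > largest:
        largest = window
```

Max sum of 4-element window in [4, 9, 5, 4, 10, 4]
`largest` takes the values: 0 → 22 → 28

Answer: 28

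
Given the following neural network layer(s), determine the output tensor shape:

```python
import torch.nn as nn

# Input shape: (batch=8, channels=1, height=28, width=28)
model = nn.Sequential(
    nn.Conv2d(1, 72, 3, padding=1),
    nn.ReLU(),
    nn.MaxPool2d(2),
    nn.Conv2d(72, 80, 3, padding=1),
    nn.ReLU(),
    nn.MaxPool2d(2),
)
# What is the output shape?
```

Input: (8, 1, 28, 28) -> after first Conv2d: (8, 72, 28, 28) -> after first MaxPool2d: (8, 72, 14, 14) -> after second Conv2d: (8, 80, 14, 14) -> Output: (8, 80, 7, 7)

Answer: (8, 80, 7, 7)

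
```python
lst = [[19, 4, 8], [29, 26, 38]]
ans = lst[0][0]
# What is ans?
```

Trace:
`lst = [[19, 4, 8], [29, 26, 38]]` → lst = [[19, 4, 8], [29, 26, 38]]
`ans = lst[0][0]` → ans = 19
So ans = 19

Answer: 19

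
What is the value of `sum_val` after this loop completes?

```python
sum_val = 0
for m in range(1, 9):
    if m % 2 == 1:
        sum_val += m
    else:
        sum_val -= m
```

Add odd, subtract even
`sum_val` takes the values: 0 → 1 → -1 → 2 → -2 → 3 → -3 → 4 → -4

Answer: -4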